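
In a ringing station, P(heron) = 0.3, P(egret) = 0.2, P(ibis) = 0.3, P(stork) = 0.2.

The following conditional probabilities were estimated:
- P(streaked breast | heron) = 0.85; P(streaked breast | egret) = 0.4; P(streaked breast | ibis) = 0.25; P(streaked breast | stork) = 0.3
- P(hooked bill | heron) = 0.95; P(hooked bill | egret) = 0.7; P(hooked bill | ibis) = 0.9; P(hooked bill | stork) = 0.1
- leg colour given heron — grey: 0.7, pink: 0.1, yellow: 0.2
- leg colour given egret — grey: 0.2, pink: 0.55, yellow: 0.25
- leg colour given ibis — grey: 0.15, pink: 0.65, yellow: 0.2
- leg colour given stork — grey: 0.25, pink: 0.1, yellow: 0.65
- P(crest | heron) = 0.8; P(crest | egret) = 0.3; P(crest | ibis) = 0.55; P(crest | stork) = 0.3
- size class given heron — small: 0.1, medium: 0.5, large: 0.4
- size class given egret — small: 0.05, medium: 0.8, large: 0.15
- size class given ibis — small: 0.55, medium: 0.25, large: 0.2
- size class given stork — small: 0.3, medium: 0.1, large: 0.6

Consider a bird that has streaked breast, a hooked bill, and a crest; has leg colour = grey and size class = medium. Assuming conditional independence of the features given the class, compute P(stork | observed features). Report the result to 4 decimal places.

heron: 0.3 × 0.85 × 0.95 × 0.7 × 0.8 × 0.5 = 0.06783
egret: 0.2 × 0.4 × 0.7 × 0.2 × 0.3 × 0.8 = 0.002688
ibis: 0.3 × 0.25 × 0.9 × 0.15 × 0.55 × 0.25 = 0.0013921875
stork: 0.2 × 0.3 × 0.1 × 0.25 × 0.3 × 0.1 = 0.000045
P(stork | x) = 0.000045 / 0.0719551875 ≈ 0.0006

0.0006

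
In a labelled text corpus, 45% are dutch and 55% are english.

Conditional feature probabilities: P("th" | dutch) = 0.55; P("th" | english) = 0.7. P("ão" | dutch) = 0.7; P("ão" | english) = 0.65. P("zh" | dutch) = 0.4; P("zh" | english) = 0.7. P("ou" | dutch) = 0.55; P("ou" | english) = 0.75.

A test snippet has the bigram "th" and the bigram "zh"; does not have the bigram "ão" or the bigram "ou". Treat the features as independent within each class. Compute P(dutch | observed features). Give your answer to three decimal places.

0.362

dutch: 0.45 × 0.55 × (1−0.7) × 0.4 × (1−0.55) = 0.013365
english: 0.55 × 0.7 × (1−0.65) × 0.7 × (1−0.75) = 0.02358125
P(dutch | x) = 0.013365 / 0.03694625 ≈ 0.362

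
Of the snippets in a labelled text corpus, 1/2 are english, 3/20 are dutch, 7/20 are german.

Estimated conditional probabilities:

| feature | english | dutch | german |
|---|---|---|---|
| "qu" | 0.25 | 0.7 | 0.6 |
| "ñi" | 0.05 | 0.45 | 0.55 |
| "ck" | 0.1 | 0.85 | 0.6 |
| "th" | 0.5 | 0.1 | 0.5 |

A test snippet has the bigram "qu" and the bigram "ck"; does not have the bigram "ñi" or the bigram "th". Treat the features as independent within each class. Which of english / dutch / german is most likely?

english: 0.5 × 0.25 × (1−0.05) × 0.1 × (1−0.5) = 0.0059375
dutch: 0.15 × 0.7 × (1−0.45) × 0.85 × (1−0.1) = 0.04417875
german: 0.35 × 0.6 × (1−0.55) × 0.6 × (1−0.5) = 0.02835
Highest score → dutch.

dutch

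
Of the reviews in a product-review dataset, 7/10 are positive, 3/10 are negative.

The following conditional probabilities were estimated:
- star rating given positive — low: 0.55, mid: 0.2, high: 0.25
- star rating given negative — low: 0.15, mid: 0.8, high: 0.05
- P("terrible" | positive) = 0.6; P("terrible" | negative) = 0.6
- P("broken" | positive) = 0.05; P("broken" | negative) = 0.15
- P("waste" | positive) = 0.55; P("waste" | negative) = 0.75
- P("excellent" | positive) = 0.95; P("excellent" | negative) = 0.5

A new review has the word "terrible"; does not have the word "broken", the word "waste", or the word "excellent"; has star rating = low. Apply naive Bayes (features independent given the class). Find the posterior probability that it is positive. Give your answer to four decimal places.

0.6325

positive: 0.7 × 0.55 × 0.6 × (1−0.05) × (1−0.55) × (1−0.95) = 0.004937625
negative: 0.3 × 0.15 × 0.6 × (1−0.15) × (1−0.75) × (1−0.5) = 0.00286875
P(positive | x) = 0.004937625 / 0.007806375 ≈ 0.6325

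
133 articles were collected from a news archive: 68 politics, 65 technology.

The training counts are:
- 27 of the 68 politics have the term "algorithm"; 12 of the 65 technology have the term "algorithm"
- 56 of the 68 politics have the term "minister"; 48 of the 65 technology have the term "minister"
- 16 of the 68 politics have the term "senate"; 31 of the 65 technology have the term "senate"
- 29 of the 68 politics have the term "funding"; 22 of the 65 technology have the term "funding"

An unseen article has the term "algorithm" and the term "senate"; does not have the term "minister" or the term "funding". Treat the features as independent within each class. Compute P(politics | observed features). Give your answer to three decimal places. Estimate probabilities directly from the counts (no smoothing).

0.394

politics: (68/133) × (27/68) × (12/68) × (16/68) × (39/68) ≈ 0.0048345
technology: (65/133) × (12/65) × (17/65) × (31/65) × (43/65) ≈ 0.00744507
P(politics | x) = 0.0048345 / 0.01227957 ≈ 0.394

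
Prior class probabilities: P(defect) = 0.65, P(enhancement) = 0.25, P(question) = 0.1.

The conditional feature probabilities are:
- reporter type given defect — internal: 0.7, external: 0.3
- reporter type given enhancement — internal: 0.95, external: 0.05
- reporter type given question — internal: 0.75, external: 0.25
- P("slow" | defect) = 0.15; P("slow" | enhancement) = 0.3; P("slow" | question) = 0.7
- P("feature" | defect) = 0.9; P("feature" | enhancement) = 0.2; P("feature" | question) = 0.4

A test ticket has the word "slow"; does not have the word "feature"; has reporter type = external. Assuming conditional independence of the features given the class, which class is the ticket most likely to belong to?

defect: 0.65 × 0.3 × 0.15 × (1−0.9) = 0.002925
enhancement: 0.25 × 0.05 × 0.3 × (1−0.2) = 0.003
question: 0.1 × 0.25 × 0.7 × (1−0.4) = 0.0105
Highest score → question.

question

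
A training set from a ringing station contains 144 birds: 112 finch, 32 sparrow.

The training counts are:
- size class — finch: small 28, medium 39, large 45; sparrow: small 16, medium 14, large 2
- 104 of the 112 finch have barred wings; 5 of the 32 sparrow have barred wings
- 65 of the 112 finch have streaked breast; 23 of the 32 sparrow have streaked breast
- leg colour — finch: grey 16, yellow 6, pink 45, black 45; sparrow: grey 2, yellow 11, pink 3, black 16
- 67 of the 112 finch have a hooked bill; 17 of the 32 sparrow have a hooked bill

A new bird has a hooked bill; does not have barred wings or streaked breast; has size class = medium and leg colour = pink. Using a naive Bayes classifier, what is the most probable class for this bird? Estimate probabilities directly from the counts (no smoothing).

finch

finch: (112/144) × (39/112) × (8/112) × (47/112) × (45/112) × (67/112) ≈ 0.00195122
sparrow: (32/144) × (14/32) × (27/32) × (9/32) × (3/32) × (17/32) = 0.00114905834197998046875
Highest score → finch.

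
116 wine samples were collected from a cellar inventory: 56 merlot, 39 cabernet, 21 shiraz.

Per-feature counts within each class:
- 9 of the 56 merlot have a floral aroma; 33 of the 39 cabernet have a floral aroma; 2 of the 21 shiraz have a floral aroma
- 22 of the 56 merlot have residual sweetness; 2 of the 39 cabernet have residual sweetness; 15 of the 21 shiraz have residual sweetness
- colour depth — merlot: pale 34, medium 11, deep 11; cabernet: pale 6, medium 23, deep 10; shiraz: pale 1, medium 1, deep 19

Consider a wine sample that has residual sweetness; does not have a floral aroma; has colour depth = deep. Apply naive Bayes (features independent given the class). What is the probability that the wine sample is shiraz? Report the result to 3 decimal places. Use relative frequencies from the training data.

merlot: (56/116) × (47/56) × (22/56) × (11/56) ≈ 0.0312665
cabernet: (39/116) × (6/39) × (2/39) × (10/39) ≈ 0.000680133
shiraz: (21/116) × (19/21) × (15/21) × (19/21) ≈ 0.105853
P(shiraz | x) = 0.105853 / 0.137799633 ≈ 0.768

0.768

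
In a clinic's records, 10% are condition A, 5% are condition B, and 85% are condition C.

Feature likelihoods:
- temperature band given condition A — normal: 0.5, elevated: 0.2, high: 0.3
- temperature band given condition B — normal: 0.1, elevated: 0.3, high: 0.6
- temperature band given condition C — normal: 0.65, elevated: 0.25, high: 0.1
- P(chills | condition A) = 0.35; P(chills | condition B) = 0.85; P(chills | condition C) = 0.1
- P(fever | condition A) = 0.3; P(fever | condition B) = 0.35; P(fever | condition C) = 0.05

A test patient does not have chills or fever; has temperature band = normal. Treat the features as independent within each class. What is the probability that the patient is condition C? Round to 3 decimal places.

condition A: 0.1 × 0.5 × (1−0.35) × (1−0.3) = 0.02275
condition B: 0.05 × 0.1 × (1−0.85) × (1−0.35) = 0.0004875
condition C: 0.85 × 0.65 × (1−0.1) × (1−0.05) = 0.4723875
P(condition C | x) = 0.4723875 / 0.495625 ≈ 0.953

0.953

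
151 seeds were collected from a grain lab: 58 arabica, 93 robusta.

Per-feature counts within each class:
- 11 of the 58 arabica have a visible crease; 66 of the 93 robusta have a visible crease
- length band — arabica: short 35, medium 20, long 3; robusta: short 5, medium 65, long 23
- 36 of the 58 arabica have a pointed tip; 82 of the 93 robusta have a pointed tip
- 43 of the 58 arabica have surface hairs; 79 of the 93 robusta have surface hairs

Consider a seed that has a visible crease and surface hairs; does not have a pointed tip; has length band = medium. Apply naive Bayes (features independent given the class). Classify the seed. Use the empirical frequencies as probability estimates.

arabica: (58/151) × (11/58) × (20/58) × (22/58) × (43/58) ≈ 0.00706404
robusta: (93/151) × (66/93) × (65/93) × (11/93) × (79/93) ≈ 0.0306938
Highest score → robusta.

robusta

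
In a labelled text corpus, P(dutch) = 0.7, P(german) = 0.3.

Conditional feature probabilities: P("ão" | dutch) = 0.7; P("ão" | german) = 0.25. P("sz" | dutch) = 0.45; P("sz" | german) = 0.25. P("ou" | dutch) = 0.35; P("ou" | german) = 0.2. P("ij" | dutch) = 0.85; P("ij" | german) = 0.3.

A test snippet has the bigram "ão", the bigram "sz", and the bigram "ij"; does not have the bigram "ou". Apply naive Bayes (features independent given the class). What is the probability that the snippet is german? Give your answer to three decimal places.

dutch: 0.7 × 0.7 × 0.45 × (1−0.35) × 0.85 = 0.12182625
german: 0.3 × 0.25 × 0.25 × (1−0.2) × 0.3 = 0.0045
P(german | x) = 0.0045 / 0.12632625 ≈ 0.036

0.036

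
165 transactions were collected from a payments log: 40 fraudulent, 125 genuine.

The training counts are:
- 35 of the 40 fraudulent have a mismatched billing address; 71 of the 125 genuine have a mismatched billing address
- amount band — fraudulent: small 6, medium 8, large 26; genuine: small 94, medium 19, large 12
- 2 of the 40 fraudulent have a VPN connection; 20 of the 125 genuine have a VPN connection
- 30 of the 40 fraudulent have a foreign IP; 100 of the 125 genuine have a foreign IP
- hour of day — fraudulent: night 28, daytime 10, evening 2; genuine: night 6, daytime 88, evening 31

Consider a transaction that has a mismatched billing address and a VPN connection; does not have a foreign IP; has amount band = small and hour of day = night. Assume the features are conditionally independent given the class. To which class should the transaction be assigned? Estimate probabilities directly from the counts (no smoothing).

fraudulent: (40/165) × (35/40) × (6/40) × (2/40) × (10/40) × (28/40) ≈ 0.000278409
genuine: (125/165) × (71/125) × (94/125) × (20/125) × (25/125) × (6/125) ≈ 0.000497031
Highest score → genuine.

genuine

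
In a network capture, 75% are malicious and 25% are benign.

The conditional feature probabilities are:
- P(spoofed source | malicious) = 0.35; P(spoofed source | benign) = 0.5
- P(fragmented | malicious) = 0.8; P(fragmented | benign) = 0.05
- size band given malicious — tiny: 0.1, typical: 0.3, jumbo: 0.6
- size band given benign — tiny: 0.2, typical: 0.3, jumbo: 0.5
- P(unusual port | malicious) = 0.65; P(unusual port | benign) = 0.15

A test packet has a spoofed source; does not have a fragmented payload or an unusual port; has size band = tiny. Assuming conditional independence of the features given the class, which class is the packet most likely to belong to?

malicious: 0.75 × 0.35 × (1−0.8) × 0.1 × (1−0.65) = 0.0018375
benign: 0.25 × 0.5 × (1−0.05) × 0.2 × (1−0.15) = 0.0201875
Highest score → benign.

benign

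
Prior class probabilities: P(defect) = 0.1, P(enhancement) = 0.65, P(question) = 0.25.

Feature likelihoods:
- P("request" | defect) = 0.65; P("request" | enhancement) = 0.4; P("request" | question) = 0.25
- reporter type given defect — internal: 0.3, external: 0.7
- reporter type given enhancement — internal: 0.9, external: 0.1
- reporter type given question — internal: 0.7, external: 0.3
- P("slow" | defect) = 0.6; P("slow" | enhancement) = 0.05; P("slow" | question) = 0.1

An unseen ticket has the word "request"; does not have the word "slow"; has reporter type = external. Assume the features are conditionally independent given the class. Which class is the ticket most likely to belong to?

defect: 0.1 × 0.65 × 0.7 × (1−0.6) = 0.0182
enhancement: 0.65 × 0.4 × 0.1 × (1−0.05) = 0.0247
question: 0.25 × 0.25 × 0.3 × (1−0.1) = 0.016875
Highest score → enhancement.

enhancement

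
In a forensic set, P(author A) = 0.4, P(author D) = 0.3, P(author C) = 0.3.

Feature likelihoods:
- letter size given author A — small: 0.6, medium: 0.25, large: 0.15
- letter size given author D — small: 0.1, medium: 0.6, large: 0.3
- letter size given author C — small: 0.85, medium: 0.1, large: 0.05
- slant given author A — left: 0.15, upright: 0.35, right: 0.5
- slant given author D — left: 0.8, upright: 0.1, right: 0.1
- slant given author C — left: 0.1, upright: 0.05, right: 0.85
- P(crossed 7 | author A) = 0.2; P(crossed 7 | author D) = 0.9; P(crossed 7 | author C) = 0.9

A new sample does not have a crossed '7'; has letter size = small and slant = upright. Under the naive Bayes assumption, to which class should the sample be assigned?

author A: 0.4 × 0.6 × 0.35 × (1−0.2) = 0.0672
author D: 0.3 × 0.1 × 0.1 × (1−0.9) = 0.0003
author C: 0.3 × 0.85 × 0.05 × (1−0.9) = 0.001275
Highest score → author A.

author A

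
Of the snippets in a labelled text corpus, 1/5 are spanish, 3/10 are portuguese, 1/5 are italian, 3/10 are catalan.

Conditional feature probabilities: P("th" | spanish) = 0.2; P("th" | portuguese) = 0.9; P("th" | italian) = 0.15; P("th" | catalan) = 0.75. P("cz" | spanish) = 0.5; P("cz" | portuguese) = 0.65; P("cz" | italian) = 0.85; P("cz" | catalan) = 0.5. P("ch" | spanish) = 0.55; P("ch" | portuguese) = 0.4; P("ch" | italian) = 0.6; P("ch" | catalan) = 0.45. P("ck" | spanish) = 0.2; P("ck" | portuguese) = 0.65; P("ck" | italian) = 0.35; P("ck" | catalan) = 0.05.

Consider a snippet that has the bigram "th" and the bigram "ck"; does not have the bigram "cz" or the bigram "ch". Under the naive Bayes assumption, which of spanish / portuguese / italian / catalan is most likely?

spanish: 0.2 × 0.2 × (1−0.5) × (1−0.55) × 0.2 = 0.0018
portuguese: 0.3 × 0.9 × (1−0.65) × (1−0.4) × 0.65 = 0.036855
italian: 0.2 × 0.15 × (1−0.85) × (1−0.6) × 0.35 = 0.00063
catalan: 0.3 × 0.75 × (1−0.5) × (1−0.45) × 0.05 = 0.00309375
Highest score → portuguese.

portuguese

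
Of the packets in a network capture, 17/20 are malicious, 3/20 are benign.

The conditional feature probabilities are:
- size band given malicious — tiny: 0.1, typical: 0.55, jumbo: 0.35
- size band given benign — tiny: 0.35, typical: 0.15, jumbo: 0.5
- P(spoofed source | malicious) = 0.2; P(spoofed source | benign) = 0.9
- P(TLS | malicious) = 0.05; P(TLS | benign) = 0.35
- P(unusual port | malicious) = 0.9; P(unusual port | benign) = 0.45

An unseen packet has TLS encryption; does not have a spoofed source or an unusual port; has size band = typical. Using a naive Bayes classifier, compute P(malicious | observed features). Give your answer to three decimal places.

0.812

malicious: 0.85 × 0.55 × (1−0.2) × 0.05 × (1−0.9) = 0.00187
benign: 0.15 × 0.15 × (1−0.9) × 0.35 × (1−0.45) = 0.000433125
P(malicious | x) = 0.00187 / 0.002303125 ≈ 0.812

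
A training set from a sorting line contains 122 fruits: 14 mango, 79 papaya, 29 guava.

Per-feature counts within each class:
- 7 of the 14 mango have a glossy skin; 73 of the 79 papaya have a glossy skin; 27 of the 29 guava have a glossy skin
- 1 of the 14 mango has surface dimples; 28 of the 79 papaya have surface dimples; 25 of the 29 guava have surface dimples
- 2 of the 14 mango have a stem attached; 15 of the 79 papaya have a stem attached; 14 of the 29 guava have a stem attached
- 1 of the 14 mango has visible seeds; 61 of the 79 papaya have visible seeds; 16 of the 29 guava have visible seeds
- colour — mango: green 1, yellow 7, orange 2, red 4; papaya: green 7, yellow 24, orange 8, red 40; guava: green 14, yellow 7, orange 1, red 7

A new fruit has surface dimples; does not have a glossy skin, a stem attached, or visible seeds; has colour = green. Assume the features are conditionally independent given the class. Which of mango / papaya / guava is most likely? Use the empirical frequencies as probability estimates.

mango: (14/122) × (7/14) × (1/14) × (12/14) × (13/14) × (1/14) ≈ 0.000232997
papaya: (79/122) × (6/79) × (28/79) × (64/79) × (18/79) × (7/79) ≈ 0.000285096
guava: (29/122) × (2/29) × (25/29) × (15/29) × (13/29) × (14/29) ≈ 0.00158191
Highest score → guava.

guava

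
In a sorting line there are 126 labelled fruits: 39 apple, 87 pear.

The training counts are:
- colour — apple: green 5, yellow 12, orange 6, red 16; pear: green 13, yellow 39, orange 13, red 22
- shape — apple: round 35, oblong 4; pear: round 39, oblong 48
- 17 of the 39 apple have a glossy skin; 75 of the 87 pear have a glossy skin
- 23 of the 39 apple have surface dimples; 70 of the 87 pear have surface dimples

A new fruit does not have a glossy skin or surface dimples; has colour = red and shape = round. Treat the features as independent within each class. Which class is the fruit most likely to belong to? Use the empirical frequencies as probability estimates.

apple

apple: (39/126) × (16/39) × (35/39) × (22/39) × (16/39) ≈ 0.0263734
pear: (87/126) × (22/87) × (39/87) × (12/87) × (17/87) ≈ 0.00210955
Highest score → apple.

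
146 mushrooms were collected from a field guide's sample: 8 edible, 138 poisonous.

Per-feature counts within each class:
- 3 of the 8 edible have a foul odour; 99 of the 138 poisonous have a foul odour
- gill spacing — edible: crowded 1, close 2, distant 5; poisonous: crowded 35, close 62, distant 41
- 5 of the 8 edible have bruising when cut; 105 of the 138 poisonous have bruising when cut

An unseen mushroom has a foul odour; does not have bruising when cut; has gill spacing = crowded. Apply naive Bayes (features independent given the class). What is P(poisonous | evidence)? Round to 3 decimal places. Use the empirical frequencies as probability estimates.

0.977

edible: (8/146) × (3/8) × (1/8) × (3/8) ≈ 0.000963185
poisonous: (138/146) × (99/138) × (35/138) × (33/138) ≈ 0.041125
P(poisonous | x) = 0.041125 / 0.042088185 ≈ 0.977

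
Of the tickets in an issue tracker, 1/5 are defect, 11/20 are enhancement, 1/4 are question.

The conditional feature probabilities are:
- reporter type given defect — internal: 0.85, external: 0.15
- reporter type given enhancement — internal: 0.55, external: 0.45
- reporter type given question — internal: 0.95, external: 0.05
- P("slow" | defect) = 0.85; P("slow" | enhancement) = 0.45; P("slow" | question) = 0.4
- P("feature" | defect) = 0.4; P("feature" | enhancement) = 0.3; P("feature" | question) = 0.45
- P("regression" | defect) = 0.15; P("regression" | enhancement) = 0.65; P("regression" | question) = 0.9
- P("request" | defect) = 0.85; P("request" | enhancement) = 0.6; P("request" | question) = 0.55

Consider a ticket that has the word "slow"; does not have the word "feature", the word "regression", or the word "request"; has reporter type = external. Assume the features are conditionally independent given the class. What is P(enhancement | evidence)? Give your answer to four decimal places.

0.8403

defect: 0.2 × 0.15 × 0.85 × (1−0.4) × (1−0.15) × (1−0.85) = 0.00195075
enhancement: 0.55 × 0.45 × 0.45 × (1−0.3) × (1−0.65) × (1−0.6) = 0.01091475
question: 0.25 × 0.05 × 0.4 × (1−0.45) × (1−0.9) × (1−0.55) = 0.00012375
P(enhancement | x) = 0.01091475 / 0.01298925 ≈ 0.8403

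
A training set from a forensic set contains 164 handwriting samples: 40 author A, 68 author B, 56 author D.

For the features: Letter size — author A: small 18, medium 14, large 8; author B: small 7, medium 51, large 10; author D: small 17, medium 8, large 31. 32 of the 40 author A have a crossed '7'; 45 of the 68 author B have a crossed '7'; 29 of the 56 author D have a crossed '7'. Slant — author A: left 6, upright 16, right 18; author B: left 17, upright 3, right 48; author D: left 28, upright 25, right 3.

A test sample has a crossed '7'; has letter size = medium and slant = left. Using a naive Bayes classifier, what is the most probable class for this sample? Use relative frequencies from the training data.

author B

author A: (40/164) × (14/40) × (32/40) × (6/40) ≈ 0.0102439
author B: (68/164) × (51/68) × (45/68) × (17/68) ≈ 0.0514482
author D: (56/164) × (8/56) × (29/56) × (28/56) ≈ 0.0126307
Highest score → author B.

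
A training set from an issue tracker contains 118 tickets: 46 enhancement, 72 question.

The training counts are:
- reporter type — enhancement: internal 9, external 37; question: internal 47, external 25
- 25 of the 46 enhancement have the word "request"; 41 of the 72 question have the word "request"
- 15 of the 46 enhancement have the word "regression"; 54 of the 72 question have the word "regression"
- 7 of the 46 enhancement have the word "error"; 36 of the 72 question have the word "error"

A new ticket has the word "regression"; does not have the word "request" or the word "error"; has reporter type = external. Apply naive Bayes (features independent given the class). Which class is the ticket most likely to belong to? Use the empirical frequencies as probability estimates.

enhancement: (46/118) × (37/46) × (21/46) × (15/46) × (39/46) ≈ 0.039575
question: (72/118) × (25/72) × (31/72) × (54/72) × (36/72) ≈ 0.0342073
Highest score → enhancement.

enhancement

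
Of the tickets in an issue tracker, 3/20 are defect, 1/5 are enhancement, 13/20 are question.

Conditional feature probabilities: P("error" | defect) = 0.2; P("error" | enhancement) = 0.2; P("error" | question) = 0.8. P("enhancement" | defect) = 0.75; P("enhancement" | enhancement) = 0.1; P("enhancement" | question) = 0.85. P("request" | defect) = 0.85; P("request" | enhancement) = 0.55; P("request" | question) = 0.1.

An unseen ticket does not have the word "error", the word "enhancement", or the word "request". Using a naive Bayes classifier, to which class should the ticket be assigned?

enhancement

defect: 0.15 × (1−0.2) × (1−0.75) × (1−0.85) = 0.0045
enhancement: 0.2 × (1−0.2) × (1−0.1) × (1−0.55) = 0.0648
question: 0.65 × (1−0.8) × (1−0.85) × (1−0.1) = 0.01755
Highest score → enhancement.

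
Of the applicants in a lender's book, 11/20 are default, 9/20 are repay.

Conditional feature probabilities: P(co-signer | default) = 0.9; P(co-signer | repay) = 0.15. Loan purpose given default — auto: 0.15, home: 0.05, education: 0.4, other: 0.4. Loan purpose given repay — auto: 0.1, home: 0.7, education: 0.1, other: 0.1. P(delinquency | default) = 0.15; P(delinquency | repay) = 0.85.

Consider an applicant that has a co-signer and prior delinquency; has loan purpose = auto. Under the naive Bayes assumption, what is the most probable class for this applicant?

default

default: 0.55 × 0.9 × 0.15 × 0.15 = 0.0111375
repay: 0.45 × 0.15 × 0.1 × 0.85 = 0.0057375
Highest score → default.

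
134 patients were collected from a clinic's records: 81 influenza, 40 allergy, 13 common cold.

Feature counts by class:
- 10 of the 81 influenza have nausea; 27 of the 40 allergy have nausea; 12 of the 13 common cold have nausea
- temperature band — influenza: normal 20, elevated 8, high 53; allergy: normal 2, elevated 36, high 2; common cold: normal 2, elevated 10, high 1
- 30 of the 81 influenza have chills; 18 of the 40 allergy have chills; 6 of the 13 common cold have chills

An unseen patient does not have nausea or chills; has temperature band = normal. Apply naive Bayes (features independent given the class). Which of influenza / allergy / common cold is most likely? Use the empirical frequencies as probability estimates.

influenza

influenza: (81/134) × (71/81) × (20/81) × (51/81) ≈ 0.0823728
allergy: (40/134) × (13/40) × (2/40) × (22/40) ≈ 0.00266791
common cold: (13/134) × (1/13) × (2/13) × (7/13) ≈ 0.000618211
Highest score → influenza.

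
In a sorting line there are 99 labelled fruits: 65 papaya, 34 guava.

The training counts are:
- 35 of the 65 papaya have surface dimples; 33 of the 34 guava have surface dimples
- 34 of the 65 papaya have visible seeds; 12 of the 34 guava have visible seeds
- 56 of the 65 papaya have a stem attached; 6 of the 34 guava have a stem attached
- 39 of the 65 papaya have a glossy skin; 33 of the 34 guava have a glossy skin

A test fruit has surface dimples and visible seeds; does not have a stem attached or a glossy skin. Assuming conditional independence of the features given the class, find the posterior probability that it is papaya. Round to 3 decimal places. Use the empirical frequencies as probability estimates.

papaya: (65/99) × (35/65) × (34/65) × (9/65) × (26/65) ≈ 0.0102421
guava: (34/99) × (33/34) × (12/34) × (28/34) × (1/34) ≈ 0.00284958
P(papaya | x) = 0.0102421 / 0.01309168 ≈ 0.782

0.782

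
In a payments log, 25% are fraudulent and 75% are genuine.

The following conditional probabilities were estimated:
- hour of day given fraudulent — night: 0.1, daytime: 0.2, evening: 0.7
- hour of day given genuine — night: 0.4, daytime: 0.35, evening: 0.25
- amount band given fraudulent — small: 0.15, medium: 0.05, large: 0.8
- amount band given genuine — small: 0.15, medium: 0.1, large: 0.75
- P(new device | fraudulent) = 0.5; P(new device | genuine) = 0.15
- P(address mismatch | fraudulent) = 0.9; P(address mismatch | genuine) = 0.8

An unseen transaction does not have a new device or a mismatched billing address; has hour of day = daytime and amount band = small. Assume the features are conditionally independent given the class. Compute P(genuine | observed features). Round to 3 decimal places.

fraudulent: 0.25 × 0.2 × 0.15 × (1−0.5) × (1−0.9) = 0.000375
genuine: 0.75 × 0.35 × 0.15 × (1−0.15) × (1−0.8) = 0.00669375
P(genuine | x) = 0.00669375 / 0.00706875 ≈ 0.947

0.947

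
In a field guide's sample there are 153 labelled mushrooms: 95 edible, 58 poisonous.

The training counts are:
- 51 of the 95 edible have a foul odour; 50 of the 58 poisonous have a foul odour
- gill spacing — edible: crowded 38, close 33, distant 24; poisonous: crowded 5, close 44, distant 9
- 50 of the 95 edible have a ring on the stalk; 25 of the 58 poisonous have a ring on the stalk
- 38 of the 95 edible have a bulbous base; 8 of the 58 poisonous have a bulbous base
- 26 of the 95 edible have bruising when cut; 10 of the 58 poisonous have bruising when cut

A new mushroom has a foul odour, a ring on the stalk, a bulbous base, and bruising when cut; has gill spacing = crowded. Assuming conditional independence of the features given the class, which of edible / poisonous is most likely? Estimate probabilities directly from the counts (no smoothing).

edible

edible: (95/153) × (51/95) × (38/95) × (50/95) × (38/95) × (26/95) ≈ 0.00768236
poisonous: (58/153) × (50/58) × (5/58) × (25/58) × (8/58) × (10/58) ≈ 0.00028878
Highest score → edible.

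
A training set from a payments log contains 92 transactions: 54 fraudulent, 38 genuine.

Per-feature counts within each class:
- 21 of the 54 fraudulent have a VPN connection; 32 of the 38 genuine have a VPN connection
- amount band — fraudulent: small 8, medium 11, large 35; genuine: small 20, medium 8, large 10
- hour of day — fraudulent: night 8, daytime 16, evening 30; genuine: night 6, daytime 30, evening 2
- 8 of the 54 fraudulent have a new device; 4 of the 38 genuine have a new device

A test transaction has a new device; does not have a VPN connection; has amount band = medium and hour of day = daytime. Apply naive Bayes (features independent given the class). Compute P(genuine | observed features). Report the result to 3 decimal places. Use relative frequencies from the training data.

0.262

fraudulent: (54/92) × (33/54) × (11/54) × (16/54) × (8/54) ≈ 0.00320736
genuine: (38/92) × (6/38) × (8/38) × (30/38) × (4/38) ≈ 0.001141
P(genuine | x) = 0.001141 / 0.00434836 ≈ 0.262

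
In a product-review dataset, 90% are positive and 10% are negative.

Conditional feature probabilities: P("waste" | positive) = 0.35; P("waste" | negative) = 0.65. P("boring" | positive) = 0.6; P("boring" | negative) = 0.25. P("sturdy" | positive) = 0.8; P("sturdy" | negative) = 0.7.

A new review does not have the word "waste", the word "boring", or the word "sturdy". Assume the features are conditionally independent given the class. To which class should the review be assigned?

positive: 0.9 × (1−0.35) × (1−0.6) × (1−0.8) = 0.0468
negative: 0.1 × (1−0.65) × (1−0.25) × (1−0.7) = 0.007875
Highest score → positive.

positive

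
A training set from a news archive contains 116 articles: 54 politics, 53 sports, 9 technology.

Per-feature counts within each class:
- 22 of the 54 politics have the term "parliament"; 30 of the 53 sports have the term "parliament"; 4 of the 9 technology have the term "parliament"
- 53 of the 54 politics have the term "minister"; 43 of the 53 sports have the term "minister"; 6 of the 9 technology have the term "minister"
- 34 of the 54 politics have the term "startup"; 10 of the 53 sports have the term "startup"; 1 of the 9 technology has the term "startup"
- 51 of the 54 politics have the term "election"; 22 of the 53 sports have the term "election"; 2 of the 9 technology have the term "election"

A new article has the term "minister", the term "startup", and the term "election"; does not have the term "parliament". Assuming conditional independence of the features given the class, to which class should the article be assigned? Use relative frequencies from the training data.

politics: (54/116) × (32/54) × (53/54) × (34/54) × (51/54) ≈ 0.161004
sports: (53/116) × (23/53) × (43/53) × (10/53) × (22/53) ≈ 0.0125989
technology: (9/116) × (5/9) × (6/9) × (1/9) × (2/9) ≈ 0.000709522
Highest score → politics.

politics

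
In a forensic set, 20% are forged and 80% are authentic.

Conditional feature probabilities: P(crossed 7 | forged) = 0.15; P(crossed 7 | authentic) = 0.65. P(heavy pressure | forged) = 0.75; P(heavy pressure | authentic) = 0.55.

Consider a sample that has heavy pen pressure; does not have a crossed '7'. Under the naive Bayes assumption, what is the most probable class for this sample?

authentic

forged: 0.2 × (1−0.15) × 0.75 = 0.1275
authentic: 0.8 × (1−0.65) × 0.55 = 0.154
Highest score → authentic.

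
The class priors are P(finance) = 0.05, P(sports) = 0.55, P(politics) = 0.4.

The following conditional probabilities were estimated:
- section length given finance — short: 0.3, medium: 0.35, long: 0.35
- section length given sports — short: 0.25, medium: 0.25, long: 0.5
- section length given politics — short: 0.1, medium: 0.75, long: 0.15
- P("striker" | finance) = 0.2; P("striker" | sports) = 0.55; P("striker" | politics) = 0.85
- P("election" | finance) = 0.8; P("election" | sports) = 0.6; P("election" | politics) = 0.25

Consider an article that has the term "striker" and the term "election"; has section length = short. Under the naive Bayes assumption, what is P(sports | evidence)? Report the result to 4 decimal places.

0.8063

finance: 0.05 × 0.3 × 0.2 × 0.8 = 0.0024
sports: 0.55 × 0.25 × 0.55 × 0.6 = 0.045375
politics: 0.4 × 0.1 × 0.85 × 0.25 = 0.0085
P(sports | x) = 0.045375 / 0.056275 ≈ 0.8063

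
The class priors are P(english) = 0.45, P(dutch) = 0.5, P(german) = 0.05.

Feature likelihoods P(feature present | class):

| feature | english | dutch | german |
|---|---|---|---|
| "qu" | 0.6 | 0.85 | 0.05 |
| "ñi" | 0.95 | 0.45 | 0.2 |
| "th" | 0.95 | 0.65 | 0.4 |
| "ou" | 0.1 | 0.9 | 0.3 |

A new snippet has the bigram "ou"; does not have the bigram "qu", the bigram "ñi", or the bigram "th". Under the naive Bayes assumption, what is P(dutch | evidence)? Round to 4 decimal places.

0.6537

english: 0.45 × (1−0.6) × (1−0.95) × (1−0.95) × 0.1 = 0.000045
dutch: 0.5 × (1−0.85) × (1−0.45) × (1−0.65) × 0.9 = 0.01299375
german: 0.05 × (1−0.05) × (1−0.2) × (1−0.4) × 0.3 = 0.00684
P(dutch | x) = 0.01299375 / 0.01987875 ≈ 0.6537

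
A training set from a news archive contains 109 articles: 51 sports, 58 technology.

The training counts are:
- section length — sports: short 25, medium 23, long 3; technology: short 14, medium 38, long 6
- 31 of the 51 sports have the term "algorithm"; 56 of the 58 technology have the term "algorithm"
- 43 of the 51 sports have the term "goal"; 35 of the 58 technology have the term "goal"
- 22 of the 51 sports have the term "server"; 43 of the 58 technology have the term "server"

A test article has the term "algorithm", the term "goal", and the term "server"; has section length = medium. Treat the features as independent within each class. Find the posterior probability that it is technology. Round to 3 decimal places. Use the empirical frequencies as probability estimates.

sports: (51/109) × (23/51) × (31/51) × (43/51) × (22/51) ≈ 0.0466491
technology: (58/109) × (38/58) × (56/58) × (35/58) × (43/58) ≈ 0.150591
P(technology | x) = 0.150591 / 0.1972401 ≈ 0.763

0.763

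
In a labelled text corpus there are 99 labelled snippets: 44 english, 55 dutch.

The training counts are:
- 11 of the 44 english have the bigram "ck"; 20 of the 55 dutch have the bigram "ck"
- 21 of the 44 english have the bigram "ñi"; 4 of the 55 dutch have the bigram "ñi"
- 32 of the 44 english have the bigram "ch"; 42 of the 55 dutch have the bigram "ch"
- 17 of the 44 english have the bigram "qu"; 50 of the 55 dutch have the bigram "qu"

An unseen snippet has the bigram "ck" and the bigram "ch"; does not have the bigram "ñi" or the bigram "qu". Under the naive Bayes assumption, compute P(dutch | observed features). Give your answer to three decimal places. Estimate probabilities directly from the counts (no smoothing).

english: (44/99) × (11/44) × (23/44) × (32/44) × (27/44) ≈ 0.0259204
dutch: (55/99) × (20/55) × (51/55) × (42/55) × (5/55) ≈ 0.0130046
P(dutch | x) = 0.0130046 / 0.038925 ≈ 0.334

0.334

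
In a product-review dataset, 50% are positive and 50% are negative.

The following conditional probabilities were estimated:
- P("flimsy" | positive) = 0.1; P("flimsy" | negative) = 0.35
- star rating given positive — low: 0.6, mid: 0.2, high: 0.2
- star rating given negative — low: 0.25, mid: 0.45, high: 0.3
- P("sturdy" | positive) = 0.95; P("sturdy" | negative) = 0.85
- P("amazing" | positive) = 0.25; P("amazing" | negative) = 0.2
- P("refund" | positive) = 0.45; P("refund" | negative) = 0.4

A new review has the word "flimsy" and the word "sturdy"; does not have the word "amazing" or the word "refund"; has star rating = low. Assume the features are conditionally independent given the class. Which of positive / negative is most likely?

positive: 0.5 × 0.1 × 0.6 × 0.95 × (1−0.25) × (1−0.45) = 0.01175625
negative: 0.5 × 0.35 × 0.25 × 0.85 × (1−0.2) × (1−0.4) = 0.01785
Highest score → negative.

negative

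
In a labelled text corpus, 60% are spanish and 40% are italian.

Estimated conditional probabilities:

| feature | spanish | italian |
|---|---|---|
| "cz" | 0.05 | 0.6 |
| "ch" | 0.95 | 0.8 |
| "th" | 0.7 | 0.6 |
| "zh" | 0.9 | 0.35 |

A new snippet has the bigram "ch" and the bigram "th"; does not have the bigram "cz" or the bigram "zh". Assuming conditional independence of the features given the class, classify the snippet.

spanish: 0.6 × (1−0.05) × 0.95 × 0.7 × (1−0.9) = 0.037905
italian: 0.4 × (1−0.6) × 0.8 × 0.6 × (1−0.35) = 0.04992
Highest score → italian.

italian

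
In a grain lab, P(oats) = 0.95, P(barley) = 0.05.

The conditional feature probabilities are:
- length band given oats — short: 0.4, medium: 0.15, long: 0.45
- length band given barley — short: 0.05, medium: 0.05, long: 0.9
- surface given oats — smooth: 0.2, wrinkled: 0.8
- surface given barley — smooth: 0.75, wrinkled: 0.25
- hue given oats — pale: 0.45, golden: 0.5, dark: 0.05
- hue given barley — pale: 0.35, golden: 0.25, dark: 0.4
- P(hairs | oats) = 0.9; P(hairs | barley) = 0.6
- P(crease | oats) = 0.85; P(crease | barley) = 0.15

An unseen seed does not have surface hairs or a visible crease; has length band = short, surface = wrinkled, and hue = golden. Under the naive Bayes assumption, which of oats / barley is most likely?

oats

oats: 0.95 × 0.4 × 0.8 × 0.5 × (1−0.9) × (1−0.85) = 0.00228
barley: 0.05 × 0.05 × 0.25 × 0.25 × (1−0.6) × (1−0.15) = 0.000053125
Highest score → oats.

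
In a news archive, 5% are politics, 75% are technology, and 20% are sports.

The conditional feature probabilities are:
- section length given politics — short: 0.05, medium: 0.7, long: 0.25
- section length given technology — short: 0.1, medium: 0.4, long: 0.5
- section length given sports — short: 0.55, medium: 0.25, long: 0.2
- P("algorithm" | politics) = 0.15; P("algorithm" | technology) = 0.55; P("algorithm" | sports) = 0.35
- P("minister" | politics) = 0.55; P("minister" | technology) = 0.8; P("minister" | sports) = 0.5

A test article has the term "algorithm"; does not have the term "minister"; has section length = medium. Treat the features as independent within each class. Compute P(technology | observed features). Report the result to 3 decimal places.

politics: 0.05 × 0.7 × 0.15 × (1−0.55) = 0.0023625
technology: 0.75 × 0.4 × 0.55 × (1−0.8) = 0.033
sports: 0.2 × 0.25 × 0.35 × (1−0.5) = 0.00875
P(technology | x) = 0.033 / 0.0441125 ≈ 0.748

0.748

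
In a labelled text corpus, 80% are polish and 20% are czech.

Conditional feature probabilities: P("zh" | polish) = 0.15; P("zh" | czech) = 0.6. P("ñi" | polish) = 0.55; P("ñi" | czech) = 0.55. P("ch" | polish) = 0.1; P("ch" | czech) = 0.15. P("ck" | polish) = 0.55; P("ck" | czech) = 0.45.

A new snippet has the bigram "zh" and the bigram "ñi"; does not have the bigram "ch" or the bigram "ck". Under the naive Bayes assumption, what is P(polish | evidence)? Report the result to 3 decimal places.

polish: 0.8 × 0.15 × 0.55 × (1−0.1) × (1−0.55) = 0.02673
czech: 0.2 × 0.6 × 0.55 × (1−0.15) × (1−0.45) = 0.030855
P(polish | x) = 0.02673 / 0.057585 ≈ 0.464

0.464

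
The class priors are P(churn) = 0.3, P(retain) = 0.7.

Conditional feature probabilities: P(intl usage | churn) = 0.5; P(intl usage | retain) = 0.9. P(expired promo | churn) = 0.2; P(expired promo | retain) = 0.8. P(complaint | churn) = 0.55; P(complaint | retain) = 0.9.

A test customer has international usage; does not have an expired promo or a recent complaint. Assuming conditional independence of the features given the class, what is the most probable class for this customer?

churn

churn: 0.3 × 0.5 × (1−0.2) × (1−0.55) = 0.054
retain: 0.7 × 0.9 × (1−0.8) × (1−0.9) = 0.0126
Highest score → churn.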